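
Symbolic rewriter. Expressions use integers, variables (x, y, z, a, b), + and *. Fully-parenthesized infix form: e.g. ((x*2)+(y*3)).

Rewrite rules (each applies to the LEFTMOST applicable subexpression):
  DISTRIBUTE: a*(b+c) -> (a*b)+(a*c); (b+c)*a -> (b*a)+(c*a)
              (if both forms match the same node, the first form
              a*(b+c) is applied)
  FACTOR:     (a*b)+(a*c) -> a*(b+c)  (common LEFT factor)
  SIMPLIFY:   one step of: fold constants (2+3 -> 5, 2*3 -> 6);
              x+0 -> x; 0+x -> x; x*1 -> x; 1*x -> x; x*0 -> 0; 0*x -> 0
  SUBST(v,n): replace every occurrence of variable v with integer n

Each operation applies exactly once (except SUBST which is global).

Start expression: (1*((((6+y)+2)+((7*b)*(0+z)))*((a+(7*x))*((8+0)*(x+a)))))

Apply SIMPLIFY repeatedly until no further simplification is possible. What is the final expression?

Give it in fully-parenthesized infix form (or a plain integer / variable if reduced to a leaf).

Start: (1*((((6+y)+2)+((7*b)*(0+z)))*((a+(7*x))*((8+0)*(x+a)))))
Step 1: at root: (1*((((6+y)+2)+((7*b)*(0+z)))*((a+(7*x))*((8+0)*(x+a))))) -> ((((6+y)+2)+((7*b)*(0+z)))*((a+(7*x))*((8+0)*(x+a)))); overall: (1*((((6+y)+2)+((7*b)*(0+z)))*((a+(7*x))*((8+0)*(x+a))))) -> ((((6+y)+2)+((7*b)*(0+z)))*((a+(7*x))*((8+0)*(x+a))))
Step 2: at LRR: (0+z) -> z; overall: ((((6+y)+2)+((7*b)*(0+z)))*((a+(7*x))*((8+0)*(x+a)))) -> ((((6+y)+2)+((7*b)*z))*((a+(7*x))*((8+0)*(x+a))))
Step 3: at RRL: (8+0) -> 8; overall: ((((6+y)+2)+((7*b)*z))*((a+(7*x))*((8+0)*(x+a)))) -> ((((6+y)+2)+((7*b)*z))*((a+(7*x))*(8*(x+a))))
Fixed point: ((((6+y)+2)+((7*b)*z))*((a+(7*x))*(8*(x+a))))

Answer: ((((6+y)+2)+((7*b)*z))*((a+(7*x))*(8*(x+a))))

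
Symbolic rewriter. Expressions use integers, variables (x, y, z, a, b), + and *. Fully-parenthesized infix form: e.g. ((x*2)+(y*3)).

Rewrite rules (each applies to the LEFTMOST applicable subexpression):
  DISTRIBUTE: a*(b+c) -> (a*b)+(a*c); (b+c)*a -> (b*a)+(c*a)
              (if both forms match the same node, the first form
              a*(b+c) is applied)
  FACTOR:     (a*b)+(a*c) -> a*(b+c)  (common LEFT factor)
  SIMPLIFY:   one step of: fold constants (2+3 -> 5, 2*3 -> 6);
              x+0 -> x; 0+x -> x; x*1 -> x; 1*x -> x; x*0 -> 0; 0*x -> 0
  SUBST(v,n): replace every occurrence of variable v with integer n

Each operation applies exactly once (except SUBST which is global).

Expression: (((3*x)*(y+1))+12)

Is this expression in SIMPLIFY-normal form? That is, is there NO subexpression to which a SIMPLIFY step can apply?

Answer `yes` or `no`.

Answer: yes

Derivation:
Expression: (((3*x)*(y+1))+12)
Scanning for simplifiable subexpressions (pre-order)...
  at root: (((3*x)*(y+1))+12) (not simplifiable)
  at L: ((3*x)*(y+1)) (not simplifiable)
  at LL: (3*x) (not simplifiable)
  at LR: (y+1) (not simplifiable)
Result: no simplifiable subexpression found -> normal form.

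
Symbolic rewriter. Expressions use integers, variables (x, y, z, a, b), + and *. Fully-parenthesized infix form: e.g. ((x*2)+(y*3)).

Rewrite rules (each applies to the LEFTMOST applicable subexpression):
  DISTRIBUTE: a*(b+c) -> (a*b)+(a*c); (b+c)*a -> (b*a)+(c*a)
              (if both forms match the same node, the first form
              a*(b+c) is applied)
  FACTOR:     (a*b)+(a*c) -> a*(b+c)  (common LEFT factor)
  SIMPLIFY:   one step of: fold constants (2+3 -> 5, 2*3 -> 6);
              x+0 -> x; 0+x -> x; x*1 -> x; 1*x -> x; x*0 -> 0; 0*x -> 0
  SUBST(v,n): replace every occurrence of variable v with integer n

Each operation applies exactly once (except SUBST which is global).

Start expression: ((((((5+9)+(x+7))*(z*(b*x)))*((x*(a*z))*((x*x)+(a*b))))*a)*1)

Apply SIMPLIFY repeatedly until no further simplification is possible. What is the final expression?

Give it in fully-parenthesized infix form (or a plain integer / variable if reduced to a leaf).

Answer: ((((14+(x+7))*(z*(b*x)))*((x*(a*z))*((x*x)+(a*b))))*a)

Derivation:
Start: ((((((5+9)+(x+7))*(z*(b*x)))*((x*(a*z))*((x*x)+(a*b))))*a)*1)
Step 1: at root: ((((((5+9)+(x+7))*(z*(b*x)))*((x*(a*z))*((x*x)+(a*b))))*a)*1) -> (((((5+9)+(x+7))*(z*(b*x)))*((x*(a*z))*((x*x)+(a*b))))*a); overall: ((((((5+9)+(x+7))*(z*(b*x)))*((x*(a*z))*((x*x)+(a*b))))*a)*1) -> (((((5+9)+(x+7))*(z*(b*x)))*((x*(a*z))*((x*x)+(a*b))))*a)
Step 2: at LLLL: (5+9) -> 14; overall: (((((5+9)+(x+7))*(z*(b*x)))*((x*(a*z))*((x*x)+(a*b))))*a) -> ((((14+(x+7))*(z*(b*x)))*((x*(a*z))*((x*x)+(a*b))))*a)
Fixed point: ((((14+(x+7))*(z*(b*x)))*((x*(a*z))*((x*x)+(a*b))))*a)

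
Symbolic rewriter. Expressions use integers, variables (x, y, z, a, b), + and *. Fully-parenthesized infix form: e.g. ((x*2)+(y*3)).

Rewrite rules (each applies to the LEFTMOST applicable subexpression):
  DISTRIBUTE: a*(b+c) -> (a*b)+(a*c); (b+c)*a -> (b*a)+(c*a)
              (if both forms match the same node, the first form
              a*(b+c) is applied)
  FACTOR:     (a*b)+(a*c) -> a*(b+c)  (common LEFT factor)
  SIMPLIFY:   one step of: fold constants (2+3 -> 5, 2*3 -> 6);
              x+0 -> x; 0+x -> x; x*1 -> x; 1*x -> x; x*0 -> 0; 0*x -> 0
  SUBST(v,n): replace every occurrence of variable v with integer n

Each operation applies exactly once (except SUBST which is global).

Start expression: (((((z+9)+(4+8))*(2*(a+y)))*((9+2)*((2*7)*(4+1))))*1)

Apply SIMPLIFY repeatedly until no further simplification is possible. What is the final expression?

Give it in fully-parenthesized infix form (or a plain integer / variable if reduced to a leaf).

Start: (((((z+9)+(4+8))*(2*(a+y)))*((9+2)*((2*7)*(4+1))))*1)
Step 1: at root: (((((z+9)+(4+8))*(2*(a+y)))*((9+2)*((2*7)*(4+1))))*1) -> ((((z+9)+(4+8))*(2*(a+y)))*((9+2)*((2*7)*(4+1)))); overall: (((((z+9)+(4+8))*(2*(a+y)))*((9+2)*((2*7)*(4+1))))*1) -> ((((z+9)+(4+8))*(2*(a+y)))*((9+2)*((2*7)*(4+1))))
Step 2: at LLR: (4+8) -> 12; overall: ((((z+9)+(4+8))*(2*(a+y)))*((9+2)*((2*7)*(4+1)))) -> ((((z+9)+12)*(2*(a+y)))*((9+2)*((2*7)*(4+1))))
Step 3: at RL: (9+2) -> 11; overall: ((((z+9)+12)*(2*(a+y)))*((9+2)*((2*7)*(4+1)))) -> ((((z+9)+12)*(2*(a+y)))*(11*((2*7)*(4+1))))
Step 4: at RRL: (2*7) -> 14; overall: ((((z+9)+12)*(2*(a+y)))*(11*((2*7)*(4+1)))) -> ((((z+9)+12)*(2*(a+y)))*(11*(14*(4+1))))
Step 5: at RRR: (4+1) -> 5; overall: ((((z+9)+12)*(2*(a+y)))*(11*(14*(4+1)))) -> ((((z+9)+12)*(2*(a+y)))*(11*(14*5)))
Step 6: at RR: (14*5) -> 70; overall: ((((z+9)+12)*(2*(a+y)))*(11*(14*5))) -> ((((z+9)+12)*(2*(a+y)))*(11*70))
Step 7: at R: (11*70) -> 770; overall: ((((z+9)+12)*(2*(a+y)))*(11*70)) -> ((((z+9)+12)*(2*(a+y)))*770)
Fixed point: ((((z+9)+12)*(2*(a+y)))*770)

Answer: ((((z+9)+12)*(2*(a+y)))*770)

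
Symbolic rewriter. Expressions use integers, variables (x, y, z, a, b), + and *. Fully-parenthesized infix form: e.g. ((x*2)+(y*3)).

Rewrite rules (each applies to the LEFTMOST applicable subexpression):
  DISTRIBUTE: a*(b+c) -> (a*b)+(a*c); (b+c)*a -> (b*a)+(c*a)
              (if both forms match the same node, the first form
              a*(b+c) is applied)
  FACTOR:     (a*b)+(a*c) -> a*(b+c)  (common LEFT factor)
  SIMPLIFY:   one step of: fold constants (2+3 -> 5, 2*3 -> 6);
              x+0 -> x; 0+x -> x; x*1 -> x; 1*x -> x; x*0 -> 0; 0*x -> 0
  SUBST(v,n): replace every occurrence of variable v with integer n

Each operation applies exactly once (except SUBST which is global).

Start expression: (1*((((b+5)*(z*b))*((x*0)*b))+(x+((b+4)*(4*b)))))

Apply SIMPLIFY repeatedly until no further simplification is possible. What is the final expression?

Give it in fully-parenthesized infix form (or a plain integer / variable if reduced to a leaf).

Start: (1*((((b+5)*(z*b))*((x*0)*b))+(x+((b+4)*(4*b)))))
Step 1: at root: (1*((((b+5)*(z*b))*((x*0)*b))+(x+((b+4)*(4*b))))) -> ((((b+5)*(z*b))*((x*0)*b))+(x+((b+4)*(4*b)))); overall: (1*((((b+5)*(z*b))*((x*0)*b))+(x+((b+4)*(4*b))))) -> ((((b+5)*(z*b))*((x*0)*b))+(x+((b+4)*(4*b))))
Step 2: at LRL: (x*0) -> 0; overall: ((((b+5)*(z*b))*((x*0)*b))+(x+((b+4)*(4*b)))) -> ((((b+5)*(z*b))*(0*b))+(x+((b+4)*(4*b))))
Step 3: at LR: (0*b) -> 0; overall: ((((b+5)*(z*b))*(0*b))+(x+((b+4)*(4*b)))) -> ((((b+5)*(z*b))*0)+(x+((b+4)*(4*b))))
Step 4: at L: (((b+5)*(z*b))*0) -> 0; overall: ((((b+5)*(z*b))*0)+(x+((b+4)*(4*b)))) -> (0+(x+((b+4)*(4*b))))
Step 5: at root: (0+(x+((b+4)*(4*b)))) -> (x+((b+4)*(4*b))); overall: (0+(x+((b+4)*(4*b)))) -> (x+((b+4)*(4*b)))
Fixed point: (x+((b+4)*(4*b)))

Answer: (x+((b+4)*(4*b)))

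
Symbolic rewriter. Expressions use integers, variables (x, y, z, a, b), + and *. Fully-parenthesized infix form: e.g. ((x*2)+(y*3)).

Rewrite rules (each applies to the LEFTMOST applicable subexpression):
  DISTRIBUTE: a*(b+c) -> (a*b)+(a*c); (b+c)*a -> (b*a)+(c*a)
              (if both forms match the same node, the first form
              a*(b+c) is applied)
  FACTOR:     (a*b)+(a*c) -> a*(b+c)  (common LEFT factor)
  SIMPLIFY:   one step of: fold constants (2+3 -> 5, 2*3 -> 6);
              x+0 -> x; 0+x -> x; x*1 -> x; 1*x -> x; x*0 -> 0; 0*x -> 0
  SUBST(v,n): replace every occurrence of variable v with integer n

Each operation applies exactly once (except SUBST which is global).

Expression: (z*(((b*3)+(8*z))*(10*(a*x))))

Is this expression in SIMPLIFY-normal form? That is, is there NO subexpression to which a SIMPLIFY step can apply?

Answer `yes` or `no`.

Expression: (z*(((b*3)+(8*z))*(10*(a*x))))
Scanning for simplifiable subexpressions (pre-order)...
  at root: (z*(((b*3)+(8*z))*(10*(a*x)))) (not simplifiable)
  at R: (((b*3)+(8*z))*(10*(a*x))) (not simplifiable)
  at RL: ((b*3)+(8*z)) (not simplifiable)
  at RLL: (b*3) (not simplifiable)
  at RLR: (8*z) (not simplifiable)
  at RR: (10*(a*x)) (not simplifiable)
  at RRR: (a*x) (not simplifiable)
Result: no simplifiable subexpression found -> normal form.

Answer: yes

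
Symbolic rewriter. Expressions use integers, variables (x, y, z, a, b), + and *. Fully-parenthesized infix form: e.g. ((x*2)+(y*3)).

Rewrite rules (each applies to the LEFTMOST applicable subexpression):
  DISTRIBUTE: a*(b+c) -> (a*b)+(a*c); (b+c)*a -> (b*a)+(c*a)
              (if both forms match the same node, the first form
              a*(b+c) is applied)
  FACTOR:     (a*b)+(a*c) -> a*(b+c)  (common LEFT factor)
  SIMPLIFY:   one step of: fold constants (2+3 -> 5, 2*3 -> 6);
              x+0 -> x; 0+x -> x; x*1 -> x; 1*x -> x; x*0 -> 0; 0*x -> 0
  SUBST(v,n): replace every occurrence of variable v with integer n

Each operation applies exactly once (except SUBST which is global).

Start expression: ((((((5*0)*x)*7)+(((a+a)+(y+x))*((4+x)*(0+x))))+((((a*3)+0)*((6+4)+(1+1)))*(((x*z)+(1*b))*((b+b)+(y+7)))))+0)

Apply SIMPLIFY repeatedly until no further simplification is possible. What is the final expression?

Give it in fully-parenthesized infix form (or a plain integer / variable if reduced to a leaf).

Answer: ((((a+a)+(y+x))*((4+x)*x))+(((a*3)*12)*(((x*z)+b)*((b+b)+(y+7)))))

Derivation:
Start: ((((((5*0)*x)*7)+(((a+a)+(y+x))*((4+x)*(0+x))))+((((a*3)+0)*((6+4)+(1+1)))*(((x*z)+(1*b))*((b+b)+(y+7)))))+0)
Step 1: at root: ((((((5*0)*x)*7)+(((a+a)+(y+x))*((4+x)*(0+x))))+((((a*3)+0)*((6+4)+(1+1)))*(((x*z)+(1*b))*((b+b)+(y+7)))))+0) -> (((((5*0)*x)*7)+(((a+a)+(y+x))*((4+x)*(0+x))))+((((a*3)+0)*((6+4)+(1+1)))*(((x*z)+(1*b))*((b+b)+(y+7))))); overall: ((((((5*0)*x)*7)+(((a+a)+(y+x))*((4+x)*(0+x))))+((((a*3)+0)*((6+4)+(1+1)))*(((x*z)+(1*b))*((b+b)+(y+7)))))+0) -> (((((5*0)*x)*7)+(((a+a)+(y+x))*((4+x)*(0+x))))+((((a*3)+0)*((6+4)+(1+1)))*(((x*z)+(1*b))*((b+b)+(y+7)))))
Step 2: at LLLL: (5*0) -> 0; overall: (((((5*0)*x)*7)+(((a+a)+(y+x))*((4+x)*(0+x))))+((((a*3)+0)*((6+4)+(1+1)))*(((x*z)+(1*b))*((b+b)+(y+7))))) -> ((((0*x)*7)+(((a+a)+(y+x))*((4+x)*(0+x))))+((((a*3)+0)*((6+4)+(1+1)))*(((x*z)+(1*b))*((b+b)+(y+7)))))
Step 3: at LLL: (0*x) -> 0; overall: ((((0*x)*7)+(((a+a)+(y+x))*((4+x)*(0+x))))+((((a*3)+0)*((6+4)+(1+1)))*(((x*z)+(1*b))*((b+b)+(y+7))))) -> (((0*7)+(((a+a)+(y+x))*((4+x)*(0+x))))+((((a*3)+0)*((6+4)+(1+1)))*(((x*z)+(1*b))*((b+b)+(y+7)))))
Step 4: at LL: (0*7) -> 0; overall: (((0*7)+(((a+a)+(y+x))*((4+x)*(0+x))))+((((a*3)+0)*((6+4)+(1+1)))*(((x*z)+(1*b))*((b+b)+(y+7))))) -> ((0+(((a+a)+(y+x))*((4+x)*(0+x))))+((((a*3)+0)*((6+4)+(1+1)))*(((x*z)+(1*b))*((b+b)+(y+7)))))
Step 5: at L: (0+(((a+a)+(y+x))*((4+x)*(0+x)))) -> (((a+a)+(y+x))*((4+x)*(0+x))); overall: ((0+(((a+a)+(y+x))*((4+x)*(0+x))))+((((a*3)+0)*((6+4)+(1+1)))*(((x*z)+(1*b))*((b+b)+(y+7))))) -> ((((a+a)+(y+x))*((4+x)*(0+x)))+((((a*3)+0)*((6+4)+(1+1)))*(((x*z)+(1*b))*((b+b)+(y+7)))))
Step 6: at LRR: (0+x) -> x; overall: ((((a+a)+(y+x))*((4+x)*(0+x)))+((((a*3)+0)*((6+4)+(1+1)))*(((x*z)+(1*b))*((b+b)+(y+7))))) -> ((((a+a)+(y+x))*((4+x)*x))+((((a*3)+0)*((6+4)+(1+1)))*(((x*z)+(1*b))*((b+b)+(y+7)))))
Step 7: at RLL: ((a*3)+0) -> (a*3); overall: ((((a+a)+(y+x))*((4+x)*x))+((((a*3)+0)*((6+4)+(1+1)))*(((x*z)+(1*b))*((b+b)+(y+7))))) -> ((((a+a)+(y+x))*((4+x)*x))+(((a*3)*((6+4)+(1+1)))*(((x*z)+(1*b))*((b+b)+(y+7)))))
Step 8: at RLRL: (6+4) -> 10; overall: ((((a+a)+(y+x))*((4+x)*x))+(((a*3)*((6+4)+(1+1)))*(((x*z)+(1*b))*((b+b)+(y+7))))) -> ((((a+a)+(y+x))*((4+x)*x))+(((a*3)*(10+(1+1)))*(((x*z)+(1*b))*((b+b)+(y+7)))))
Step 9: at RLRR: (1+1) -> 2; overall: ((((a+a)+(y+x))*((4+x)*x))+(((a*3)*(10+(1+1)))*(((x*z)+(1*b))*((b+b)+(y+7))))) -> ((((a+a)+(y+x))*((4+x)*x))+(((a*3)*(10+2))*(((x*z)+(1*b))*((b+b)+(y+7)))))
Step 10: at RLR: (10+2) -> 12; overall: ((((a+a)+(y+x))*((4+x)*x))+(((a*3)*(10+2))*(((x*z)+(1*b))*((b+b)+(y+7))))) -> ((((a+a)+(y+x))*((4+x)*x))+(((a*3)*12)*(((x*z)+(1*b))*((b+b)+(y+7)))))
Step 11: at RRLR: (1*b) -> b; overall: ((((a+a)+(y+x))*((4+x)*x))+(((a*3)*12)*(((x*z)+(1*b))*((b+b)+(y+7))))) -> ((((a+a)+(y+x))*((4+x)*x))+(((a*3)*12)*(((x*z)+b)*((b+b)+(y+7)))))
Fixed point: ((((a+a)+(y+x))*((4+x)*x))+(((a*3)*12)*(((x*z)+b)*((b+b)+(y+7)))))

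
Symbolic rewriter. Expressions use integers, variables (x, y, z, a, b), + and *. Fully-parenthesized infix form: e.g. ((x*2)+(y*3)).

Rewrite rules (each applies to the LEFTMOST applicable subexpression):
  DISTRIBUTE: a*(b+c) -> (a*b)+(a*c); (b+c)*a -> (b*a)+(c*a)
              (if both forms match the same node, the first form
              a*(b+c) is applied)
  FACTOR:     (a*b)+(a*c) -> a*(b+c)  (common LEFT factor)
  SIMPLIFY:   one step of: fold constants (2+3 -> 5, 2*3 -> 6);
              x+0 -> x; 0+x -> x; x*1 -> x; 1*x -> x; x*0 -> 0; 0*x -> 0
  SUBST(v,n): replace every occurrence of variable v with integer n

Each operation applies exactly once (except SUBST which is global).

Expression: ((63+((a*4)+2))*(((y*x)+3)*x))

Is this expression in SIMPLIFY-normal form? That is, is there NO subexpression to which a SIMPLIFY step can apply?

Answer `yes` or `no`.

Answer: yes

Derivation:
Expression: ((63+((a*4)+2))*(((y*x)+3)*x))
Scanning for simplifiable subexpressions (pre-order)...
  at root: ((63+((a*4)+2))*(((y*x)+3)*x)) (not simplifiable)
  at L: (63+((a*4)+2)) (not simplifiable)
  at LR: ((a*4)+2) (not simplifiable)
  at LRL: (a*4) (not simplifiable)
  at R: (((y*x)+3)*x) (not simplifiable)
  at RL: ((y*x)+3) (not simplifiable)
  at RLL: (y*x) (not simplifiable)
Result: no simplifiable subexpression found -> normal form.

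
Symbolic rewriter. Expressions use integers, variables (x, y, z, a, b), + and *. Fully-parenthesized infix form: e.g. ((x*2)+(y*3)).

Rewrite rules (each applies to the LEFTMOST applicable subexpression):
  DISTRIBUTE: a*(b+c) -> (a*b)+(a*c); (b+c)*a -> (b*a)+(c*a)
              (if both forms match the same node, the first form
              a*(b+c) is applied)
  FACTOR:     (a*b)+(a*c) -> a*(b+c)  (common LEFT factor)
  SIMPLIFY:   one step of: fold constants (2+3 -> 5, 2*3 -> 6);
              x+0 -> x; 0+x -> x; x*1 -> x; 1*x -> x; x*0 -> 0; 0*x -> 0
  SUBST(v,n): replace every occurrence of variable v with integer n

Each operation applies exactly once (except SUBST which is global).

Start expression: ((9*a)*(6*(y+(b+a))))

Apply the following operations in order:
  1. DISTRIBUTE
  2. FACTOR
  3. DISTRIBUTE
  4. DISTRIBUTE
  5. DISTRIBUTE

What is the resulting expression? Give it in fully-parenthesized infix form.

Start: ((9*a)*(6*(y+(b+a))))
Apply DISTRIBUTE at R (target: (6*(y+(b+a)))): ((9*a)*(6*(y+(b+a)))) -> ((9*a)*((6*y)+(6*(b+a))))
Apply FACTOR at R (target: ((6*y)+(6*(b+a)))): ((9*a)*((6*y)+(6*(b+a)))) -> ((9*a)*(6*(y+(b+a))))
Apply DISTRIBUTE at R (target: (6*(y+(b+a)))): ((9*a)*(6*(y+(b+a)))) -> ((9*a)*((6*y)+(6*(b+a))))
Apply DISTRIBUTE at root (target: ((9*a)*((6*y)+(6*(b+a))))): ((9*a)*((6*y)+(6*(b+a)))) -> (((9*a)*(6*y))+((9*a)*(6*(b+a))))
Apply DISTRIBUTE at RR (target: (6*(b+a))): (((9*a)*(6*y))+((9*a)*(6*(b+a)))) -> (((9*a)*(6*y))+((9*a)*((6*b)+(6*a))))

Answer: (((9*a)*(6*y))+((9*a)*((6*b)+(6*a))))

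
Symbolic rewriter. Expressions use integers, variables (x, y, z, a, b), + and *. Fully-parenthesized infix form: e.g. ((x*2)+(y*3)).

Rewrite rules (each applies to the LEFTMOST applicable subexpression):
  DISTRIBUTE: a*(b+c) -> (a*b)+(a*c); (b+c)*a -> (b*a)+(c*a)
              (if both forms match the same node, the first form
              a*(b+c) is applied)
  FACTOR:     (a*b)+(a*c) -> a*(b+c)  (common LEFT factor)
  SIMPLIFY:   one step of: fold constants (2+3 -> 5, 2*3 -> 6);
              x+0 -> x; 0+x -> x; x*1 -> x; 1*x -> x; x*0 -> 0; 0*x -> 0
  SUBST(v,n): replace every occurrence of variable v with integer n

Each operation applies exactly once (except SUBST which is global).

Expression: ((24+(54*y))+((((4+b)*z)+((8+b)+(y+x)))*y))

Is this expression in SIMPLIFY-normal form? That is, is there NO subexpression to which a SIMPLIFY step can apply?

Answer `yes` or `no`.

Expression: ((24+(54*y))+((((4+b)*z)+((8+b)+(y+x)))*y))
Scanning for simplifiable subexpressions (pre-order)...
  at root: ((24+(54*y))+((((4+b)*z)+((8+b)+(y+x)))*y)) (not simplifiable)
  at L: (24+(54*y)) (not simplifiable)
  at LR: (54*y) (not simplifiable)
  at R: ((((4+b)*z)+((8+b)+(y+x)))*y) (not simplifiable)
  at RL: (((4+b)*z)+((8+b)+(y+x))) (not simplifiable)
  at RLL: ((4+b)*z) (not simplifiable)
  at RLLL: (4+b) (not simplifiable)
  at RLR: ((8+b)+(y+x)) (not simplifiable)
  at RLRL: (8+b) (not simplifiable)
  at RLRR: (y+x) (not simplifiable)
Result: no simplifiable subexpression found -> normal form.

Answer: yes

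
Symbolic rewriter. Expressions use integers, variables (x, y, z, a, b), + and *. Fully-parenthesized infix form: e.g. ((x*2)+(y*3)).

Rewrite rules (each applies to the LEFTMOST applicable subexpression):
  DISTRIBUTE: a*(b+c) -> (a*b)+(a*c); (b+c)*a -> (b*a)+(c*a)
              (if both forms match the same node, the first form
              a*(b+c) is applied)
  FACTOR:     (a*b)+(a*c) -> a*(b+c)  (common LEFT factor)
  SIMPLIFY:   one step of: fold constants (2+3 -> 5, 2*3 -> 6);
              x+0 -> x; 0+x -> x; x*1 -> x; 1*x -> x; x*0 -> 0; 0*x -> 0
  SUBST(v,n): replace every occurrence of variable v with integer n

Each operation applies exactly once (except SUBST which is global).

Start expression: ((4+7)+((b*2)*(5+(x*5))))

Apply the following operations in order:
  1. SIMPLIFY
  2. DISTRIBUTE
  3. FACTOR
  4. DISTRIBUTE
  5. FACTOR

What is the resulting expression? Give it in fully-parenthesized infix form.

Start: ((4+7)+((b*2)*(5+(x*5))))
Apply SIMPLIFY at L (target: (4+7)): ((4+7)+((b*2)*(5+(x*5)))) -> (11+((b*2)*(5+(x*5))))
Apply DISTRIBUTE at R (target: ((b*2)*(5+(x*5)))): (11+((b*2)*(5+(x*5)))) -> (11+(((b*2)*5)+((b*2)*(x*5))))
Apply FACTOR at R (target: (((b*2)*5)+((b*2)*(x*5)))): (11+(((b*2)*5)+((b*2)*(x*5)))) -> (11+((b*2)*(5+(x*5))))
Apply DISTRIBUTE at R (target: ((b*2)*(5+(x*5)))): (11+((b*2)*(5+(x*5)))) -> (11+(((b*2)*5)+((b*2)*(x*5))))
Apply FACTOR at R (target: (((b*2)*5)+((b*2)*(x*5)))): (11+(((b*2)*5)+((b*2)*(x*5)))) -> (11+((b*2)*(5+(x*5))))

Answer: (11+((b*2)*(5+(x*5))))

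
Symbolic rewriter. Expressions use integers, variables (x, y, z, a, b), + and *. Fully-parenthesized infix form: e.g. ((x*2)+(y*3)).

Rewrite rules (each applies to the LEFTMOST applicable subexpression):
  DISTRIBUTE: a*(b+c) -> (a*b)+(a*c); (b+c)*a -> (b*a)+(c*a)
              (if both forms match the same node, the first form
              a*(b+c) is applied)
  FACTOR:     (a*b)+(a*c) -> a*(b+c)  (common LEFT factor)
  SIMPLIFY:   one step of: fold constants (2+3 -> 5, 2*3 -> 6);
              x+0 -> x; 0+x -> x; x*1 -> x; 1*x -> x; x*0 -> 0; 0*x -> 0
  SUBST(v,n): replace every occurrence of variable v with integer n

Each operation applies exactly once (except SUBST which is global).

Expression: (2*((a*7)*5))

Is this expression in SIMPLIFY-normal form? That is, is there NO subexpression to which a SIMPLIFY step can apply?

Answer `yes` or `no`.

Answer: yes

Derivation:
Expression: (2*((a*7)*5))
Scanning for simplifiable subexpressions (pre-order)...
  at root: (2*((a*7)*5)) (not simplifiable)
  at R: ((a*7)*5) (not simplifiable)
  at RL: (a*7) (not simplifiable)
Result: no simplifiable subexpression found -> normal form.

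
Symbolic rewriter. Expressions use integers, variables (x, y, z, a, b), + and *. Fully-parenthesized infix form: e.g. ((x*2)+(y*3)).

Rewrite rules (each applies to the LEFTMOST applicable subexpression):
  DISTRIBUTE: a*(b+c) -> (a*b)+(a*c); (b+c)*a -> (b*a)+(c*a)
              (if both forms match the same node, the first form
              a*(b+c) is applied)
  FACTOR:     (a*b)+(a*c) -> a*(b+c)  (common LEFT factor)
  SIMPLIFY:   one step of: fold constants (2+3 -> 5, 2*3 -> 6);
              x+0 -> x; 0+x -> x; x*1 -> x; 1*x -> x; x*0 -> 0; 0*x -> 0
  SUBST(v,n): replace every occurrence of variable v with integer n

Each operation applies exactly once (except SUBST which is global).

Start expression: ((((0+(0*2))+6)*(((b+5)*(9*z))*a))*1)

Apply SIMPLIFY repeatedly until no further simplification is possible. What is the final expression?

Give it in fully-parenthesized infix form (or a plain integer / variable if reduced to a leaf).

Start: ((((0+(0*2))+6)*(((b+5)*(9*z))*a))*1)
Step 1: at root: ((((0+(0*2))+6)*(((b+5)*(9*z))*a))*1) -> (((0+(0*2))+6)*(((b+5)*(9*z))*a)); overall: ((((0+(0*2))+6)*(((b+5)*(9*z))*a))*1) -> (((0+(0*2))+6)*(((b+5)*(9*z))*a))
Step 2: at LL: (0+(0*2)) -> (0*2); overall: (((0+(0*2))+6)*(((b+5)*(9*z))*a)) -> (((0*2)+6)*(((b+5)*(9*z))*a))
Step 3: at LL: (0*2) -> 0; overall: (((0*2)+6)*(((b+5)*(9*z))*a)) -> ((0+6)*(((b+5)*(9*z))*a))
Step 4: at L: (0+6) -> 6; overall: ((0+6)*(((b+5)*(9*z))*a)) -> (6*(((b+5)*(9*z))*a))
Fixed point: (6*(((b+5)*(9*z))*a))

Answer: (6*(((b+5)*(9*z))*a))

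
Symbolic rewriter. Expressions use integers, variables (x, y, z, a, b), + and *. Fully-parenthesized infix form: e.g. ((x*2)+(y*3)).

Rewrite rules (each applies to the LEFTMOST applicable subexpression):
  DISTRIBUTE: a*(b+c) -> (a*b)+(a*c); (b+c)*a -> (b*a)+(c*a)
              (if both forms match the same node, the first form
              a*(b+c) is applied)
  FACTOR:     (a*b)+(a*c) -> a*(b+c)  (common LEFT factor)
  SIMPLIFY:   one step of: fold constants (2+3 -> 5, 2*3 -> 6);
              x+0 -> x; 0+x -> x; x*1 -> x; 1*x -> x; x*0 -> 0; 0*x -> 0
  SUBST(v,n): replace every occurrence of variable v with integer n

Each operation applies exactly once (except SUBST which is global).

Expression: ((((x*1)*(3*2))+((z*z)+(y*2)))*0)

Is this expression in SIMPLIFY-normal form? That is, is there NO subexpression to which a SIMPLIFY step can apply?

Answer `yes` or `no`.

Expression: ((((x*1)*(3*2))+((z*z)+(y*2)))*0)
Scanning for simplifiable subexpressions (pre-order)...
  at root: ((((x*1)*(3*2))+((z*z)+(y*2)))*0) (SIMPLIFIABLE)
  at L: (((x*1)*(3*2))+((z*z)+(y*2))) (not simplifiable)
  at LL: ((x*1)*(3*2)) (not simplifiable)
  at LLL: (x*1) (SIMPLIFIABLE)
  at LLR: (3*2) (SIMPLIFIABLE)
  at LR: ((z*z)+(y*2)) (not simplifiable)
  at LRL: (z*z) (not simplifiable)
  at LRR: (y*2) (not simplifiable)
Found simplifiable subexpr at path root: ((((x*1)*(3*2))+((z*z)+(y*2)))*0)
One SIMPLIFY step would give: 0
-> NOT in normal form.

Answer: no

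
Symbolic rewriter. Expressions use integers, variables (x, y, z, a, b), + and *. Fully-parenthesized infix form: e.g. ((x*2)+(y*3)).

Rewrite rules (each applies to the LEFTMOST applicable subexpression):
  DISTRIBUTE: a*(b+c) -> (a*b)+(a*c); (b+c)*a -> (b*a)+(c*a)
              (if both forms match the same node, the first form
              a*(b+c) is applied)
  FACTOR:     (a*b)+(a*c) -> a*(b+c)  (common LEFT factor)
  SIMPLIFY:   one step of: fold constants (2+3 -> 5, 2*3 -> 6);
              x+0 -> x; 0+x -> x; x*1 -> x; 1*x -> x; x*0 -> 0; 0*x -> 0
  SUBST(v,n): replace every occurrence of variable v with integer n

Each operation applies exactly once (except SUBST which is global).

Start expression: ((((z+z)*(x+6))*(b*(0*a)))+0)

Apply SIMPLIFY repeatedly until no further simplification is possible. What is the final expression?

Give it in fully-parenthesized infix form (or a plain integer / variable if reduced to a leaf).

Answer: 0

Derivation:
Start: ((((z+z)*(x+6))*(b*(0*a)))+0)
Step 1: at root: ((((z+z)*(x+6))*(b*(0*a)))+0) -> (((z+z)*(x+6))*(b*(0*a))); overall: ((((z+z)*(x+6))*(b*(0*a)))+0) -> (((z+z)*(x+6))*(b*(0*a)))
Step 2: at RR: (0*a) -> 0; overall: (((z+z)*(x+6))*(b*(0*a))) -> (((z+z)*(x+6))*(b*0))
Step 3: at R: (b*0) -> 0; overall: (((z+z)*(x+6))*(b*0)) -> (((z+z)*(x+6))*0)
Step 4: at root: (((z+z)*(x+6))*0) -> 0; overall: (((z+z)*(x+6))*0) -> 0
Fixed point: 0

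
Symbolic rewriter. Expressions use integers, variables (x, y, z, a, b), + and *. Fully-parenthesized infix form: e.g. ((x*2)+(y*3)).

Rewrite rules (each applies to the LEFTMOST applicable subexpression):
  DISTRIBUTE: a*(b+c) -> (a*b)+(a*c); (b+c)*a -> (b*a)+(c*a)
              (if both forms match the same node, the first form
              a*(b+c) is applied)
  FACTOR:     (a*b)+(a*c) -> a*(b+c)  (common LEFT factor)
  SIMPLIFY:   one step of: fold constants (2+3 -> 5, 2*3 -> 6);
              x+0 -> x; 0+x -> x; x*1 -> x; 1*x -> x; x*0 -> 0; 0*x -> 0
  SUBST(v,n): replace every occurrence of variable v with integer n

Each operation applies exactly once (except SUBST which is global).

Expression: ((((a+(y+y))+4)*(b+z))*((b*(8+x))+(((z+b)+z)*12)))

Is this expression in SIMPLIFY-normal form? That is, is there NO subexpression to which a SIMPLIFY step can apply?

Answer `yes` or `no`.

Expression: ((((a+(y+y))+4)*(b+z))*((b*(8+x))+(((z+b)+z)*12)))
Scanning for simplifiable subexpressions (pre-order)...
  at root: ((((a+(y+y))+4)*(b+z))*((b*(8+x))+(((z+b)+z)*12))) (not simplifiable)
  at L: (((a+(y+y))+4)*(b+z)) (not simplifiable)
  at LL: ((a+(y+y))+4) (not simplifiable)
  at LLL: (a+(y+y)) (not simplifiable)
  at LLLR: (y+y) (not simplifiable)
  at LR: (b+z) (not simplifiable)
  at R: ((b*(8+x))+(((z+b)+z)*12)) (not simplifiable)
  at RL: (b*(8+x)) (not simplifiable)
  at RLR: (8+x) (not simplifiable)
  at RR: (((z+b)+z)*12) (not simplifiable)
  at RRL: ((z+b)+z) (not simplifiable)
  at RRLL: (z+b) (not simplifiable)
Result: no simplifiable subexpression found -> normal form.

Answer: yes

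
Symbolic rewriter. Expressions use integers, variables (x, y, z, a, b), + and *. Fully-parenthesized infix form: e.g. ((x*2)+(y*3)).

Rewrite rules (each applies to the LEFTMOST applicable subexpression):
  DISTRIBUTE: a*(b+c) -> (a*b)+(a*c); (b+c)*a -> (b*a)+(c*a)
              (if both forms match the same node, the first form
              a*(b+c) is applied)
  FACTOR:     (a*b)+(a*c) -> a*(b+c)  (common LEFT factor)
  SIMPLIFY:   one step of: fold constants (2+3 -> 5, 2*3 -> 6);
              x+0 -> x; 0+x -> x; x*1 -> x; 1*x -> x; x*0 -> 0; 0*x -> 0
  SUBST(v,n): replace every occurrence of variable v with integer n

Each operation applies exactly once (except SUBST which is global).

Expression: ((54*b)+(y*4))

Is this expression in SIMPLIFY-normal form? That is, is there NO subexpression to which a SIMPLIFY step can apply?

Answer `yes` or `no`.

Expression: ((54*b)+(y*4))
Scanning for simplifiable subexpressions (pre-order)...
  at root: ((54*b)+(y*4)) (not simplifiable)
  at L: (54*b) (not simplifiable)
  at R: (y*4) (not simplifiable)
Result: no simplifiable subexpression found -> normal form.

Answer: yes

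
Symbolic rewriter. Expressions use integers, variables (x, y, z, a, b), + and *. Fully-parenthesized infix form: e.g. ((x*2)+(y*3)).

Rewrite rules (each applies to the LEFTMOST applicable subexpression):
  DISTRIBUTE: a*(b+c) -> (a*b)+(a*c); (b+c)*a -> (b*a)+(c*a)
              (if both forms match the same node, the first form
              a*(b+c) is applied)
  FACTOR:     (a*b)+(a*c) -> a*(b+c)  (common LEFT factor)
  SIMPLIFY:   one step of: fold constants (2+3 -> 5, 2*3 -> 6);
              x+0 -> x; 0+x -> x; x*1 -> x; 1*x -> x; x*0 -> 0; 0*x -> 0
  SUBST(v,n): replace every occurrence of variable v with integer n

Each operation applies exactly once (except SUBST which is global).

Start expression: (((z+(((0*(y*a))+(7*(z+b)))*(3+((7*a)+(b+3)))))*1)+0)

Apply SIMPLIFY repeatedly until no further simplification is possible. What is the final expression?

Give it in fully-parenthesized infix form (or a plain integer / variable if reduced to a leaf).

Answer: (z+((7*(z+b))*(3+((7*a)+(b+3)))))

Derivation:
Start: (((z+(((0*(y*a))+(7*(z+b)))*(3+((7*a)+(b+3)))))*1)+0)
Step 1: at root: (((z+(((0*(y*a))+(7*(z+b)))*(3+((7*a)+(b+3)))))*1)+0) -> ((z+(((0*(y*a))+(7*(z+b)))*(3+((7*a)+(b+3)))))*1); overall: (((z+(((0*(y*a))+(7*(z+b)))*(3+((7*a)+(b+3)))))*1)+0) -> ((z+(((0*(y*a))+(7*(z+b)))*(3+((7*a)+(b+3)))))*1)
Step 2: at root: ((z+(((0*(y*a))+(7*(z+b)))*(3+((7*a)+(b+3)))))*1) -> (z+(((0*(y*a))+(7*(z+b)))*(3+((7*a)+(b+3))))); overall: ((z+(((0*(y*a))+(7*(z+b)))*(3+((7*a)+(b+3)))))*1) -> (z+(((0*(y*a))+(7*(z+b)))*(3+((7*a)+(b+3)))))
Step 3: at RLL: (0*(y*a)) -> 0; overall: (z+(((0*(y*a))+(7*(z+b)))*(3+((7*a)+(b+3))))) -> (z+((0+(7*(z+b)))*(3+((7*a)+(b+3)))))
Step 4: at RL: (0+(7*(z+b))) -> (7*(z+b)); overall: (z+((0+(7*(z+b)))*(3+((7*a)+(b+3))))) -> (z+((7*(z+b))*(3+((7*a)+(b+3)))))
Fixed point: (z+((7*(z+b))*(3+((7*a)+(b+3)))))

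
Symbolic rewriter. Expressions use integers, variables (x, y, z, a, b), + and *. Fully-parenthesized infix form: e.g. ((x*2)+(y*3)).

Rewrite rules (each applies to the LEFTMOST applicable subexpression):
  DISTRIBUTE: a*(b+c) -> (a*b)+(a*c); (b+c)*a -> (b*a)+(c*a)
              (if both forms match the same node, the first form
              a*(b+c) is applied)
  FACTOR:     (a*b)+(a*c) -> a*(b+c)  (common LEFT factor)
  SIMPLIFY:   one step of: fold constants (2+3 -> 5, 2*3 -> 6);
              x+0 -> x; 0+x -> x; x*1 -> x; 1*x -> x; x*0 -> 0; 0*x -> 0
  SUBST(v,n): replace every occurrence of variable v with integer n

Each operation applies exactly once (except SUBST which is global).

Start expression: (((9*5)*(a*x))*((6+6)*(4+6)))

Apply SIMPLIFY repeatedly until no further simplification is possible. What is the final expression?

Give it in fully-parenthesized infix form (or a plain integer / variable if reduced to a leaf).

Start: (((9*5)*(a*x))*((6+6)*(4+6)))
Step 1: at LL: (9*5) -> 45; overall: (((9*5)*(a*x))*((6+6)*(4+6))) -> ((45*(a*x))*((6+6)*(4+6)))
Step 2: at RL: (6+6) -> 12; overall: ((45*(a*x))*((6+6)*(4+6))) -> ((45*(a*x))*(12*(4+6)))
Step 3: at RR: (4+6) -> 10; overall: ((45*(a*x))*(12*(4+6))) -> ((45*(a*x))*(12*10))
Step 4: at R: (12*10) -> 120; overall: ((45*(a*x))*(12*10)) -> ((45*(a*x))*120)
Fixed point: ((45*(a*x))*120)

Answer: ((45*(a*x))*120)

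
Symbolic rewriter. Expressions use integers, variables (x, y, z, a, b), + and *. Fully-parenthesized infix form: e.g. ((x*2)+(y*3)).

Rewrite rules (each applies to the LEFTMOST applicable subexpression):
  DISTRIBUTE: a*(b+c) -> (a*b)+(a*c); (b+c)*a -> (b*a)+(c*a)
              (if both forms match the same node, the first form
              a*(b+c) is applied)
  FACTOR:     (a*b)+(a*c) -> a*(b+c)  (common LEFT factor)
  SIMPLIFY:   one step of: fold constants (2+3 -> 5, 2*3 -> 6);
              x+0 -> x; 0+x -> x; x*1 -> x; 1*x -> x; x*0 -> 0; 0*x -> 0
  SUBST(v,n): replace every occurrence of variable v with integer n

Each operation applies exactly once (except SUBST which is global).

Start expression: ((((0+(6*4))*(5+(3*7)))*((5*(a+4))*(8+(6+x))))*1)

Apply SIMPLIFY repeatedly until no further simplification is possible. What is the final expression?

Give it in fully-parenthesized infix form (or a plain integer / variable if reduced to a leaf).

Answer: (624*((5*(a+4))*(8+(6+x))))

Derivation:
Start: ((((0+(6*4))*(5+(3*7)))*((5*(a+4))*(8+(6+x))))*1)
Step 1: at root: ((((0+(6*4))*(5+(3*7)))*((5*(a+4))*(8+(6+x))))*1) -> (((0+(6*4))*(5+(3*7)))*((5*(a+4))*(8+(6+x)))); overall: ((((0+(6*4))*(5+(3*7)))*((5*(a+4))*(8+(6+x))))*1) -> (((0+(6*4))*(5+(3*7)))*((5*(a+4))*(8+(6+x))))
Step 2: at LL: (0+(6*4)) -> (6*4); overall: (((0+(6*4))*(5+(3*7)))*((5*(a+4))*(8+(6+x)))) -> (((6*4)*(5+(3*7)))*((5*(a+4))*(8+(6+x))))
Step 3: at LL: (6*4) -> 24; overall: (((6*4)*(5+(3*7)))*((5*(a+4))*(8+(6+x)))) -> ((24*(5+(3*7)))*((5*(a+4))*(8+(6+x))))
Step 4: at LRR: (3*7) -> 21; overall: ((24*(5+(3*7)))*((5*(a+4))*(8+(6+x)))) -> ((24*(5+21))*((5*(a+4))*(8+(6+x))))
Step 5: at LR: (5+21) -> 26; overall: ((24*(5+21))*((5*(a+4))*(8+(6+x)))) -> ((24*26)*((5*(a+4))*(8+(6+x))))
Step 6: at L: (24*26) -> 624; overall: ((24*26)*((5*(a+4))*(8+(6+x)))) -> (624*((5*(a+4))*(8+(6+x))))
Fixed point: (624*((5*(a+4))*(8+(6+x))))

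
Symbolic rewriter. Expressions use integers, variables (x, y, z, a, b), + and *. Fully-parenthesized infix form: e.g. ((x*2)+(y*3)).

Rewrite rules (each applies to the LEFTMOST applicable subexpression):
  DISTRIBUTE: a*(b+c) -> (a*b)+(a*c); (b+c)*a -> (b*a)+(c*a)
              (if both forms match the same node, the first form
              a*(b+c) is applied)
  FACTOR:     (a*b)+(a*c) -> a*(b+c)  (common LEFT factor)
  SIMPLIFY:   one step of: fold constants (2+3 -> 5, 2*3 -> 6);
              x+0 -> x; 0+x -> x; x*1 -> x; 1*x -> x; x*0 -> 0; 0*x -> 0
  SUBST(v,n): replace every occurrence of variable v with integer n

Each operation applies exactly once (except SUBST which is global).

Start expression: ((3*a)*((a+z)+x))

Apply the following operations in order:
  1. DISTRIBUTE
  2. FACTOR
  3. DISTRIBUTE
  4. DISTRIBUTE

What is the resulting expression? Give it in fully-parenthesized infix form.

Start: ((3*a)*((a+z)+x))
Apply DISTRIBUTE at root (target: ((3*a)*((a+z)+x))): ((3*a)*((a+z)+x)) -> (((3*a)*(a+z))+((3*a)*x))
Apply FACTOR at root (target: (((3*a)*(a+z))+((3*a)*x))): (((3*a)*(a+z))+((3*a)*x)) -> ((3*a)*((a+z)+x))
Apply DISTRIBUTE at root (target: ((3*a)*((a+z)+x))): ((3*a)*((a+z)+x)) -> (((3*a)*(a+z))+((3*a)*x))
Apply DISTRIBUTE at L (target: ((3*a)*(a+z))): (((3*a)*(a+z))+((3*a)*x)) -> ((((3*a)*a)+((3*a)*z))+((3*a)*x))

Answer: ((((3*a)*a)+((3*a)*z))+((3*a)*x))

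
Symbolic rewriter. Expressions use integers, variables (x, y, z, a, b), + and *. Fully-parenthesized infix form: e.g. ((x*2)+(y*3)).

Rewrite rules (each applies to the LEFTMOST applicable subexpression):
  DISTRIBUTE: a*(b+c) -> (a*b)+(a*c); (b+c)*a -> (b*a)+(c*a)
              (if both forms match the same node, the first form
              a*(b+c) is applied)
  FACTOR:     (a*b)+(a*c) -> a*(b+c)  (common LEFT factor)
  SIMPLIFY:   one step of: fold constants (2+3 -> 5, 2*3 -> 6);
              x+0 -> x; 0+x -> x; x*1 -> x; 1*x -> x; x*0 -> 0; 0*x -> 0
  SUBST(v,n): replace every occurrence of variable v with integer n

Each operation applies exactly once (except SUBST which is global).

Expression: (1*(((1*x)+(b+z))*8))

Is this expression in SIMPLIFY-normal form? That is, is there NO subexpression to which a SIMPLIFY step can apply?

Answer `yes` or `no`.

Expression: (1*(((1*x)+(b+z))*8))
Scanning for simplifiable subexpressions (pre-order)...
  at root: (1*(((1*x)+(b+z))*8)) (SIMPLIFIABLE)
  at R: (((1*x)+(b+z))*8) (not simplifiable)
  at RL: ((1*x)+(b+z)) (not simplifiable)
  at RLL: (1*x) (SIMPLIFIABLE)
  at RLR: (b+z) (not simplifiable)
Found simplifiable subexpr at path root: (1*(((1*x)+(b+z))*8))
One SIMPLIFY step would give: (((1*x)+(b+z))*8)
-> NOT in normal form.

Answer: no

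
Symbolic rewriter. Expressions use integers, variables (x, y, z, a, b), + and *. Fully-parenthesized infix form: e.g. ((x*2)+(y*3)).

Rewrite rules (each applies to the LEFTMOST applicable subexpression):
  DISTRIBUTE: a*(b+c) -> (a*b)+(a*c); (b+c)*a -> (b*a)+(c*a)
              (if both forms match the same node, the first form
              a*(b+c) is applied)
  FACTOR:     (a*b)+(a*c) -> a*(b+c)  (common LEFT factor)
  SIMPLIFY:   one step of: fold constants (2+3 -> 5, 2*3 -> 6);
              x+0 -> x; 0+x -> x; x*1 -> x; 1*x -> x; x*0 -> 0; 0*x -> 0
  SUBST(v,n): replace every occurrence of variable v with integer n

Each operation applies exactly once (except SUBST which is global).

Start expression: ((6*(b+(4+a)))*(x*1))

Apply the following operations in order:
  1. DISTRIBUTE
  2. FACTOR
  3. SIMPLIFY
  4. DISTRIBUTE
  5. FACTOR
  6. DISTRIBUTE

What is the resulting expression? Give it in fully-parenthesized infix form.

Answer: (((6*b)+(6*(4+a)))*x)

Derivation:
Start: ((6*(b+(4+a)))*(x*1))
Apply DISTRIBUTE at L (target: (6*(b+(4+a)))): ((6*(b+(4+a)))*(x*1)) -> (((6*b)+(6*(4+a)))*(x*1))
Apply FACTOR at L (target: ((6*b)+(6*(4+a)))): (((6*b)+(6*(4+a)))*(x*1)) -> ((6*(b+(4+a)))*(x*1))
Apply SIMPLIFY at R (target: (x*1)): ((6*(b+(4+a)))*(x*1)) -> ((6*(b+(4+a)))*x)
Apply DISTRIBUTE at L (target: (6*(b+(4+a)))): ((6*(b+(4+a)))*x) -> (((6*b)+(6*(4+a)))*x)
Apply FACTOR at L (target: ((6*b)+(6*(4+a)))): (((6*b)+(6*(4+a)))*x) -> ((6*(b+(4+a)))*x)
Apply DISTRIBUTE at L (target: (6*(b+(4+a)))): ((6*(b+(4+a)))*x) -> (((6*b)+(6*(4+a)))*x)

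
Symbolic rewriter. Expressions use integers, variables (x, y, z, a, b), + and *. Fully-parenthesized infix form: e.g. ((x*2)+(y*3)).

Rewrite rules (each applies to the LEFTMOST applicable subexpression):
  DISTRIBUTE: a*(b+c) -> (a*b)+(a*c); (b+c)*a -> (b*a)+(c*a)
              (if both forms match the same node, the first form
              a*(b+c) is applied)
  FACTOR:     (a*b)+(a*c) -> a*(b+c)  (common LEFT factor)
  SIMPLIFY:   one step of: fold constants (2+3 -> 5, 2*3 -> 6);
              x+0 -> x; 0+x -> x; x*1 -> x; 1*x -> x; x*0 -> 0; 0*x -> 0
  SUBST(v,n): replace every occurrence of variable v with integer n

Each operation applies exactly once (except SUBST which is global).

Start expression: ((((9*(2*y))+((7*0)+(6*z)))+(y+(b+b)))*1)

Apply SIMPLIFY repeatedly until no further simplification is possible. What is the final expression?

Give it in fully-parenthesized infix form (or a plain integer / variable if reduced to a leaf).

Answer: (((9*(2*y))+(6*z))+(y+(b+b)))

Derivation:
Start: ((((9*(2*y))+((7*0)+(6*z)))+(y+(b+b)))*1)
Step 1: at root: ((((9*(2*y))+((7*0)+(6*z)))+(y+(b+b)))*1) -> (((9*(2*y))+((7*0)+(6*z)))+(y+(b+b))); overall: ((((9*(2*y))+((7*0)+(6*z)))+(y+(b+b)))*1) -> (((9*(2*y))+((7*0)+(6*z)))+(y+(b+b)))
Step 2: at LRL: (7*0) -> 0; overall: (((9*(2*y))+((7*0)+(6*z)))+(y+(b+b))) -> (((9*(2*y))+(0+(6*z)))+(y+(b+b)))
Step 3: at LR: (0+(6*z)) -> (6*z); overall: (((9*(2*y))+(0+(6*z)))+(y+(b+b))) -> (((9*(2*y))+(6*z))+(y+(b+b)))
Fixed point: (((9*(2*y))+(6*z))+(y+(b+b)))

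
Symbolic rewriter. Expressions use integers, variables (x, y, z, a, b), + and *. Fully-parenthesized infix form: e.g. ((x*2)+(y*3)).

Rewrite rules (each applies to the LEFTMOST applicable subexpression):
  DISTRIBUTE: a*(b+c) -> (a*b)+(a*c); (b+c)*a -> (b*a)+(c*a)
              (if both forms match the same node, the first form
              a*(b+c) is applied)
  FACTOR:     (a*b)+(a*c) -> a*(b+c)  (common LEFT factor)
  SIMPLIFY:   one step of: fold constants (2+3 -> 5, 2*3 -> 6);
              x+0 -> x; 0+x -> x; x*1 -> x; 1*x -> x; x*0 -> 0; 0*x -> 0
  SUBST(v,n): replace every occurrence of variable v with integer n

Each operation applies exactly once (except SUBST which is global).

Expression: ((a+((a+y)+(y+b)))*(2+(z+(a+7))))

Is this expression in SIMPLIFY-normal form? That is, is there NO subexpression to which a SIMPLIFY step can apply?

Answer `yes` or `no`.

Answer: yes

Derivation:
Expression: ((a+((a+y)+(y+b)))*(2+(z+(a+7))))
Scanning for simplifiable subexpressions (pre-order)...
  at root: ((a+((a+y)+(y+b)))*(2+(z+(a+7)))) (not simplifiable)
  at L: (a+((a+y)+(y+b))) (not simplifiable)
  at LR: ((a+y)+(y+b)) (not simplifiable)
  at LRL: (a+y) (not simplifiable)
  at LRR: (y+b) (not simplifiable)
  at R: (2+(z+(a+7))) (not simplifiable)
  at RR: (z+(a+7)) (not simplifiable)
  at RRR: (a+7) (not simplifiable)
Result: no simplifiable subexpression found -> normal form.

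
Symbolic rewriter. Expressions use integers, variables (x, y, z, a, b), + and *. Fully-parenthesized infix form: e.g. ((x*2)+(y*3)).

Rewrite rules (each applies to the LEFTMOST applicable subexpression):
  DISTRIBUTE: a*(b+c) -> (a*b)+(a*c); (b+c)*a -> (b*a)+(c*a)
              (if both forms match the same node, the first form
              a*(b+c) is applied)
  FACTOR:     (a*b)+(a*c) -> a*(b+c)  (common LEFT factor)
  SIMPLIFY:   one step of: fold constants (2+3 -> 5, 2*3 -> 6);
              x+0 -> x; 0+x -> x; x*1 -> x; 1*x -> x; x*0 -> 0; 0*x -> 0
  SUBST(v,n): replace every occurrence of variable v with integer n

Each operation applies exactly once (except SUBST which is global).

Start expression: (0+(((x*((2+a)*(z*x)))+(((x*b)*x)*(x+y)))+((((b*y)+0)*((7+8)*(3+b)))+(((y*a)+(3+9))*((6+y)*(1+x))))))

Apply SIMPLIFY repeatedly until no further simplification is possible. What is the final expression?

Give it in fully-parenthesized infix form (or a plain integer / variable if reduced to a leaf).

Start: (0+(((x*((2+a)*(z*x)))+(((x*b)*x)*(x+y)))+((((b*y)+0)*((7+8)*(3+b)))+(((y*a)+(3+9))*((6+y)*(1+x))))))
Step 1: at root: (0+(((x*((2+a)*(z*x)))+(((x*b)*x)*(x+y)))+((((b*y)+0)*((7+8)*(3+b)))+(((y*a)+(3+9))*((6+y)*(1+x)))))) -> (((x*((2+a)*(z*x)))+(((x*b)*x)*(x+y)))+((((b*y)+0)*((7+8)*(3+b)))+(((y*a)+(3+9))*((6+y)*(1+x))))); overall: (0+(((x*((2+a)*(z*x)))+(((x*b)*x)*(x+y)))+((((b*y)+0)*((7+8)*(3+b)))+(((y*a)+(3+9))*((6+y)*(1+x)))))) -> (((x*((2+a)*(z*x)))+(((x*b)*x)*(x+y)))+((((b*y)+0)*((7+8)*(3+b)))+(((y*a)+(3+9))*((6+y)*(1+x)))))
Step 2: at RLL: ((b*y)+0) -> (b*y); overall: (((x*((2+a)*(z*x)))+(((x*b)*x)*(x+y)))+((((b*y)+0)*((7+8)*(3+b)))+(((y*a)+(3+9))*((6+y)*(1+x))))) -> (((x*((2+a)*(z*x)))+(((x*b)*x)*(x+y)))+(((b*y)*((7+8)*(3+b)))+(((y*a)+(3+9))*((6+y)*(1+x)))))
Step 3: at RLRL: (7+8) -> 15; overall: (((x*((2+a)*(z*x)))+(((x*b)*x)*(x+y)))+(((b*y)*((7+8)*(3+b)))+(((y*a)+(3+9))*((6+y)*(1+x))))) -> (((x*((2+a)*(z*x)))+(((x*b)*x)*(x+y)))+(((b*y)*(15*(3+b)))+(((y*a)+(3+9))*((6+y)*(1+x)))))
Step 4: at RRLR: (3+9) -> 12; overall: (((x*((2+a)*(z*x)))+(((x*b)*x)*(x+y)))+(((b*y)*(15*(3+b)))+(((y*a)+(3+9))*((6+y)*(1+x))))) -> (((x*((2+a)*(z*x)))+(((x*b)*x)*(x+y)))+(((b*y)*(15*(3+b)))+(((y*a)+12)*((6+y)*(1+x)))))
Fixed point: (((x*((2+a)*(z*x)))+(((x*b)*x)*(x+y)))+(((b*y)*(15*(3+b)))+(((y*a)+12)*((6+y)*(1+x)))))

Answer: (((x*((2+a)*(z*x)))+(((x*b)*x)*(x+y)))+(((b*y)*(15*(3+b)))+(((y*a)+12)*((6+y)*(1+x)))))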